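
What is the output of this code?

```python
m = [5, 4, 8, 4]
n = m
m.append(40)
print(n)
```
[5, 4, 8, 4, 40]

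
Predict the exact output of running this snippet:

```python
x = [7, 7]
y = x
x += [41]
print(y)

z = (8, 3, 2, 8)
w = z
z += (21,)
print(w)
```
[7, 7, 41]
(8, 3, 2, 8)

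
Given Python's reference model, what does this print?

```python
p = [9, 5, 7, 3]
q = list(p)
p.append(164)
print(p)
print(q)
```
[9, 5, 7, 3, 164]
[9, 5, 7, 3]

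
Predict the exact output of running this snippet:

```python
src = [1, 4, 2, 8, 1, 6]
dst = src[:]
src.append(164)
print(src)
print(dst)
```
[1, 4, 2, 8, 1, 6, 164]
[1, 4, 2, 8, 1, 6]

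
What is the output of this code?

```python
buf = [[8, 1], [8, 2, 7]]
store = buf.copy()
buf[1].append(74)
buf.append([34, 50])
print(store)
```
[[8, 1], [8, 2, 7, 74]]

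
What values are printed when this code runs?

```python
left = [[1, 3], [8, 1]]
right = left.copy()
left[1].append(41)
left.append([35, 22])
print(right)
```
[[1, 3], [8, 1, 41]]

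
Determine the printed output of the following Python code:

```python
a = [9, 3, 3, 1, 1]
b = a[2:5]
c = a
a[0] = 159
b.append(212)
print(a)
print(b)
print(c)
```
[159, 3, 3, 1, 1]
[3, 1, 1, 212]
[159, 3, 3, 1, 1]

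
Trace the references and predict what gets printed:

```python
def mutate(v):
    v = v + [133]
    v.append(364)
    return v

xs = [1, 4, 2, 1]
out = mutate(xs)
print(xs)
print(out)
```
[1, 4, 2, 1]
[1, 4, 2, 1, 133, 364]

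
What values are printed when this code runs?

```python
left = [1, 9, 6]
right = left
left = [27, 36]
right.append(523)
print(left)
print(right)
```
[27, 36]
[1, 9, 6, 523]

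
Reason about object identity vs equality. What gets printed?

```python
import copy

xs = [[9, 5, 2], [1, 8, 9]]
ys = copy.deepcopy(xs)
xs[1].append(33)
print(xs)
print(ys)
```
[[9, 5, 2], [1, 8, 9, 33]]
[[9, 5, 2], [1, 8, 9]]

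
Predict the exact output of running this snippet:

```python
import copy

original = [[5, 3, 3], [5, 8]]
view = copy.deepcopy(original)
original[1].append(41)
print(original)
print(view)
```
[[5, 3, 3], [5, 8, 41]]
[[5, 3, 3], [5, 8]]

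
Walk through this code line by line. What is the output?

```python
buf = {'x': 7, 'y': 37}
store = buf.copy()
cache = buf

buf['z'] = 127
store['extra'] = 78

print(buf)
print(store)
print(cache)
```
{'x': 7, 'y': 37, 'z': 127}
{'x': 7, 'y': 37, 'extra': 78}
{'x': 7, 'y': 37, 'z': 127}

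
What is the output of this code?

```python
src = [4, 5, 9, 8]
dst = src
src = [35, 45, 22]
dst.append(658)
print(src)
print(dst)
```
[35, 45, 22]
[4, 5, 9, 8, 658]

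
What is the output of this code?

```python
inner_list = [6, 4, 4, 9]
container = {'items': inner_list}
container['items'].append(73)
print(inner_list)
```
[6, 4, 4, 9, 73]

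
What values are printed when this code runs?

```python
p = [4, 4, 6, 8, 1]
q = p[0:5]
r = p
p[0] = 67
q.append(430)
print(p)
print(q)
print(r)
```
[67, 4, 6, 8, 1]
[4, 4, 6, 8, 1, 430]
[67, 4, 6, 8, 1]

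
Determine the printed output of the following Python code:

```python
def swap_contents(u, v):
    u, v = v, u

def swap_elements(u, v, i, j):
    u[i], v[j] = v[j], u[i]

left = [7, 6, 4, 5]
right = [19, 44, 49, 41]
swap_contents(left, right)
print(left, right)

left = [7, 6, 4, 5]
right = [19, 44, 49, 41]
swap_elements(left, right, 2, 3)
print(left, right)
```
[7, 6, 4, 5] [19, 44, 49, 41]
[7, 6, 41, 5] [19, 44, 49, 4]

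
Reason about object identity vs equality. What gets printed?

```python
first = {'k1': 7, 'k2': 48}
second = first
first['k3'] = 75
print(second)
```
{'k1': 7, 'k2': 48, 'k3': 75}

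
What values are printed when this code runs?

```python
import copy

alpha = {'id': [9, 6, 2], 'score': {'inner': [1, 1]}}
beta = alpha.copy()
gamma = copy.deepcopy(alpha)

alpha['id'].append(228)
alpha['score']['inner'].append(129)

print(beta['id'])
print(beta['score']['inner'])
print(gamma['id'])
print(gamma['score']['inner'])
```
[9, 6, 2, 228]
[1, 1, 129]
[9, 6, 2]
[1, 1]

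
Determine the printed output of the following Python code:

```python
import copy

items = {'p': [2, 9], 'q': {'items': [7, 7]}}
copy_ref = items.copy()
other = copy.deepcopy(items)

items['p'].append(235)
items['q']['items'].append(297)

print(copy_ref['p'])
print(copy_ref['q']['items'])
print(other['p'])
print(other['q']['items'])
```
[2, 9, 235]
[7, 7, 297]
[2, 9]
[7, 7]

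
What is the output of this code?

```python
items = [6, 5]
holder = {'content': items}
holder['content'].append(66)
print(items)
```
[6, 5, 66]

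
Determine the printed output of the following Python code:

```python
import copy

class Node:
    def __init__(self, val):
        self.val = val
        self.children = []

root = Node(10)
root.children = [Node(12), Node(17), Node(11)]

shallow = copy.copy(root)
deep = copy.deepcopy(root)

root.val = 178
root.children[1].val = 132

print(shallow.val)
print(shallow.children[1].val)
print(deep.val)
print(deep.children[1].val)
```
10
132
10
17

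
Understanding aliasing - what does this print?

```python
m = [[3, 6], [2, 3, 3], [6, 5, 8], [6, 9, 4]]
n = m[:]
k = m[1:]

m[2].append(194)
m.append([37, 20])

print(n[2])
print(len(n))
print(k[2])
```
[6, 5, 8, 194]
4
[6, 9, 4]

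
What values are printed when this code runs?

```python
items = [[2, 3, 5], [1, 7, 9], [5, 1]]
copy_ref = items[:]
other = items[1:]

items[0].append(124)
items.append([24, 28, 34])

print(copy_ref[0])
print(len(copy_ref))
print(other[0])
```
[2, 3, 5, 124]
3
[1, 7, 9]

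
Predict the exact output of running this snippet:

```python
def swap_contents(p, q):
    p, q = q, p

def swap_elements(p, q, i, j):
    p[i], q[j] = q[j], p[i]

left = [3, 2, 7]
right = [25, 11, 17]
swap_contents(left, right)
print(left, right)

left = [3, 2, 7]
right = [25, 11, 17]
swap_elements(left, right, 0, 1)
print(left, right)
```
[3, 2, 7] [25, 11, 17]
[11, 2, 7] [25, 3, 17]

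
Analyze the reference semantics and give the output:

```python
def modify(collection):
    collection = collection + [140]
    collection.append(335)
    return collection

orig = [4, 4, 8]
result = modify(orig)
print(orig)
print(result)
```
[4, 4, 8]
[4, 4, 8, 140, 335]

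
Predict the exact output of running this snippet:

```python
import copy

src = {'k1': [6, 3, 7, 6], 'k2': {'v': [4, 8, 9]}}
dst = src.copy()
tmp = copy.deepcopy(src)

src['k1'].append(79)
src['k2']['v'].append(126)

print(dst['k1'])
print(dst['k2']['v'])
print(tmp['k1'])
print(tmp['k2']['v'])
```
[6, 3, 7, 6, 79]
[4, 8, 9, 126]
[6, 3, 7, 6]
[4, 8, 9]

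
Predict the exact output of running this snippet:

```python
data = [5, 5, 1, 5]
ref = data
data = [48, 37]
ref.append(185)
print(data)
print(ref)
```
[48, 37]
[5, 5, 1, 5, 185]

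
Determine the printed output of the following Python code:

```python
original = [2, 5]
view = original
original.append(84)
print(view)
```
[2, 5, 84]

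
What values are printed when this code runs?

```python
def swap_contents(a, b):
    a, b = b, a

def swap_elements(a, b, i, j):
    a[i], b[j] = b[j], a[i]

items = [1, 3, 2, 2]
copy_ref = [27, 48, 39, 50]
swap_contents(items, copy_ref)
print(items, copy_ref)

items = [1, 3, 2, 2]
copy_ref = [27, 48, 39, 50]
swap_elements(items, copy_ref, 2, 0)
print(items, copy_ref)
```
[1, 3, 2, 2] [27, 48, 39, 50]
[1, 3, 27, 2] [2, 48, 39, 50]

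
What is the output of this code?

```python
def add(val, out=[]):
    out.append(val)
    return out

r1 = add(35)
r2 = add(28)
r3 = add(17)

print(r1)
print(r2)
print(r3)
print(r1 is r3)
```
[35, 28, 17]
[35, 28, 17]
[35, 28, 17]
True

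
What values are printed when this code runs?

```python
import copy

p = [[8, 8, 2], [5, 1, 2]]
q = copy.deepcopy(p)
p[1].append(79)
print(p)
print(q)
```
[[8, 8, 2], [5, 1, 2, 79]]
[[8, 8, 2], [5, 1, 2]]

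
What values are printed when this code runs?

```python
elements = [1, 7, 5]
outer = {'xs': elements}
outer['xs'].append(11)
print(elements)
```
[1, 7, 5, 11]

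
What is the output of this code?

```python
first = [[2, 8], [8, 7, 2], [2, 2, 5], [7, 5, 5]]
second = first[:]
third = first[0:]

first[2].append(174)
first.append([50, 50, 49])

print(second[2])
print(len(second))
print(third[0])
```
[2, 2, 5, 174]
4
[2, 8]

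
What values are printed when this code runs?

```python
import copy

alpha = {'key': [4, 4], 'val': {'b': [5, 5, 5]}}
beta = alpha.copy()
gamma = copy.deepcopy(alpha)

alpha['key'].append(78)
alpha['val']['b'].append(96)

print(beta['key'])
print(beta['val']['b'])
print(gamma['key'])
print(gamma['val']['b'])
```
[4, 4, 78]
[5, 5, 5, 96]
[4, 4]
[5, 5, 5]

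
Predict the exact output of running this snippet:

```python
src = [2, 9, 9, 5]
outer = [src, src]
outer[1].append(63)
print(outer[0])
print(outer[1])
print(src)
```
[2, 9, 9, 5, 63]
[2, 9, 9, 5, 63]
[2, 9, 9, 5, 63]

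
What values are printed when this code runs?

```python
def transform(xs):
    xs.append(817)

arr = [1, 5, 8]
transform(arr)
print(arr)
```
[1, 5, 8, 817]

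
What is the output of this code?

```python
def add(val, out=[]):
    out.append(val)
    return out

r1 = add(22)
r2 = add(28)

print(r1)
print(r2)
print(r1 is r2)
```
[22, 28]
[22, 28]
True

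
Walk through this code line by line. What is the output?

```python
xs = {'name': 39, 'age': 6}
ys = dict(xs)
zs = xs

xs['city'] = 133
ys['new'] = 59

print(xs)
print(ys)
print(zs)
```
{'name': 39, 'age': 6, 'city': 133}
{'name': 39, 'age': 6, 'new': 59}
{'name': 39, 'age': 6, 'city': 133}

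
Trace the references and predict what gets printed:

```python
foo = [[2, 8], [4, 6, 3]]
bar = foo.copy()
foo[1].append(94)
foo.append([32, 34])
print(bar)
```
[[2, 8], [4, 6, 3, 94]]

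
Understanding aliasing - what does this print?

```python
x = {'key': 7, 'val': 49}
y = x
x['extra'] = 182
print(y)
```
{'key': 7, 'val': 49, 'extra': 182}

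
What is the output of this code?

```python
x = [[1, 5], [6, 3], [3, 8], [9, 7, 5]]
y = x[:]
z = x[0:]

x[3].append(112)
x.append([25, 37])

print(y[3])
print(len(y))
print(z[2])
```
[9, 7, 5, 112]
4
[3, 8]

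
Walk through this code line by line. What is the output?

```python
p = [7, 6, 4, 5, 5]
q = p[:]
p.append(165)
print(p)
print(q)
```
[7, 6, 4, 5, 5, 165]
[7, 6, 4, 5, 5]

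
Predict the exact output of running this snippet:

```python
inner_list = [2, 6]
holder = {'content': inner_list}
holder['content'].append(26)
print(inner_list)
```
[2, 6, 26]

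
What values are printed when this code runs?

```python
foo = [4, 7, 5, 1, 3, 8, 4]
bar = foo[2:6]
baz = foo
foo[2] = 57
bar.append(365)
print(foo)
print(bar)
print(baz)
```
[4, 7, 57, 1, 3, 8, 4]
[5, 1, 3, 8, 365]
[4, 7, 57, 1, 3, 8, 4]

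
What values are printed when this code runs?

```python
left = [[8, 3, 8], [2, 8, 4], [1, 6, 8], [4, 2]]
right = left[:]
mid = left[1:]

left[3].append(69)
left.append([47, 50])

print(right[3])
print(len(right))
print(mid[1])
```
[4, 2, 69]
4
[1, 6, 8]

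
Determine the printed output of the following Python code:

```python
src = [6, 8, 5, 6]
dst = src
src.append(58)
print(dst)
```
[6, 8, 5, 6, 58]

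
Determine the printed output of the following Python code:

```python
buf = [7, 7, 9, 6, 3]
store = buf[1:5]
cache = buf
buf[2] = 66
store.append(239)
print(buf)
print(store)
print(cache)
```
[7, 7, 66, 6, 3]
[7, 9, 6, 3, 239]
[7, 7, 66, 6, 3]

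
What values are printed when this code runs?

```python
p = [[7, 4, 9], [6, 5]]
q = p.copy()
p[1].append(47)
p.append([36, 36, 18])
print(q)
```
[[7, 4, 9], [6, 5, 47]]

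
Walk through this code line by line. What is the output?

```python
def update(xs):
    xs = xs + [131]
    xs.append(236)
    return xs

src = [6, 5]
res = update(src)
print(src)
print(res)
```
[6, 5]
[6, 5, 131, 236]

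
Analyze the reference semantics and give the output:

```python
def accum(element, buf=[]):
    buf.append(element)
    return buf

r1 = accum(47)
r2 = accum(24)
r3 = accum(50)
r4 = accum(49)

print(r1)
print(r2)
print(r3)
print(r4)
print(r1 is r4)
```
[47, 24, 50, 49]
[47, 24, 50, 49]
[47, 24, 50, 49]
[47, 24, 50, 49]
True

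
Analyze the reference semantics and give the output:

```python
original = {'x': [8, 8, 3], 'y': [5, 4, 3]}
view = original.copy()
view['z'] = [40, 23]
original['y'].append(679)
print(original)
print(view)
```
{'x': [8, 8, 3], 'y': [5, 4, 3, 679]}
{'x': [8, 8, 3], 'y': [5, 4, 3, 679], 'z': [40, 23]}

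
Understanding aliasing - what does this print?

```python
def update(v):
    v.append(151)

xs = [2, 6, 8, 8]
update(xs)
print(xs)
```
[2, 6, 8, 8, 151]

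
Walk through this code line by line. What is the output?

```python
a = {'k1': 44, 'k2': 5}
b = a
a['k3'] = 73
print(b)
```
{'k1': 44, 'k2': 5, 'k3': 73}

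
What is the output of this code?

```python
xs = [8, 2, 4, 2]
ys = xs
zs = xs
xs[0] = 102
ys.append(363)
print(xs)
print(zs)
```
[102, 2, 4, 2, 363]
[102, 2, 4, 2, 363]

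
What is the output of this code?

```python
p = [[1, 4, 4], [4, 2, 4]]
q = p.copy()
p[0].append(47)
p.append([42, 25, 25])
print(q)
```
[[1, 4, 4, 47], [4, 2, 4]]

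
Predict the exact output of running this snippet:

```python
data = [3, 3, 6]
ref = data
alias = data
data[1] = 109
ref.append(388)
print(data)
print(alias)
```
[3, 109, 6, 388]
[3, 109, 6, 388]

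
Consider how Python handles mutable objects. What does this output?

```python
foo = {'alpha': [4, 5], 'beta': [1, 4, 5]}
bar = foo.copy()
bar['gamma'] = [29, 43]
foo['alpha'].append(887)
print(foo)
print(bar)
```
{'alpha': [4, 5, 887], 'beta': [1, 4, 5]}
{'alpha': [4, 5, 887], 'beta': [1, 4, 5], 'gamma': [29, 43]}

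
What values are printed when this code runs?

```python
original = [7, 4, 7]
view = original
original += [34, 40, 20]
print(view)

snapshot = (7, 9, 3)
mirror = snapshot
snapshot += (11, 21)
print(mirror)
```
[7, 4, 7, 34, 40, 20]
(7, 9, 3)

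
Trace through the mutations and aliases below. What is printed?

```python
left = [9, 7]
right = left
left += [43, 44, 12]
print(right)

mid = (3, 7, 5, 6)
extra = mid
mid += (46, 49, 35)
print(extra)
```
[9, 7, 43, 44, 12]
(3, 7, 5, 6)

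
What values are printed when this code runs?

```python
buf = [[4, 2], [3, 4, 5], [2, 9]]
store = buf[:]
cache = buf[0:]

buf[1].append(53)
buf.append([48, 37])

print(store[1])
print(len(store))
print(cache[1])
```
[3, 4, 5, 53]
3
[3, 4, 5, 53]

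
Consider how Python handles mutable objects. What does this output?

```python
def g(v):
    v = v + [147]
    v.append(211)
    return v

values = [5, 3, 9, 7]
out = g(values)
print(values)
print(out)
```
[5, 3, 9, 7]
[5, 3, 9, 7, 147, 211]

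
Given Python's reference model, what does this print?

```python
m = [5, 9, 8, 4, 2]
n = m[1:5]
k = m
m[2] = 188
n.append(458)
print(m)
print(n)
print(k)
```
[5, 9, 188, 4, 2]
[9, 8, 4, 2, 458]
[5, 9, 188, 4, 2]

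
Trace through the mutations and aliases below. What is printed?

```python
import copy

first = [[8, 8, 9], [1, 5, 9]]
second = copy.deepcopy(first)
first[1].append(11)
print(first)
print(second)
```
[[8, 8, 9], [1, 5, 9, 11]]
[[8, 8, 9], [1, 5, 9]]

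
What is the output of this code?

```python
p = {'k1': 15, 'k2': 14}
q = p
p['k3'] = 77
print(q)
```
{'k1': 15, 'k2': 14, 'k3': 77}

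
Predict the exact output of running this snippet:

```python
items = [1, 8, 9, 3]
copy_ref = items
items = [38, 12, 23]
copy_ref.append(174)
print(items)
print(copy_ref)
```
[38, 12, 23]
[1, 8, 9, 3, 174]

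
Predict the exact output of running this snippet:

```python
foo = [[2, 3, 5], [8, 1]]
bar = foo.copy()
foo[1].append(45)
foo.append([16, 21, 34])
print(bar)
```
[[2, 3, 5], [8, 1, 45]]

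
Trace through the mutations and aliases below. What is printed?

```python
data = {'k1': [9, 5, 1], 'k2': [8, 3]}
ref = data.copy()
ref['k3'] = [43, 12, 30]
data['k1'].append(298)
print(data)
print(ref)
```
{'k1': [9, 5, 1, 298], 'k2': [8, 3]}
{'k1': [9, 5, 1, 298], 'k2': [8, 3], 'k3': [43, 12, 30]}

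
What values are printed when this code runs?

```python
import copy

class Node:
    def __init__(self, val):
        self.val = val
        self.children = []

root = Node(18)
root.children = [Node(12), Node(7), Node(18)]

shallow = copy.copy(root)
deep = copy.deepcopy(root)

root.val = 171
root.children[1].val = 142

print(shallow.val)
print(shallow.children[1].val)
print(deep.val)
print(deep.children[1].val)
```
18
142
18
7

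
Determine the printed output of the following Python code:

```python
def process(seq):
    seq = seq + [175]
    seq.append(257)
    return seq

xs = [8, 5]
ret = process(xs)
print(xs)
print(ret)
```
[8, 5]
[8, 5, 175, 257]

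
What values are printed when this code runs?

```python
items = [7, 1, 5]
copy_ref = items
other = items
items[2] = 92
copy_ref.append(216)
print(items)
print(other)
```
[7, 1, 92, 216]
[7, 1, 92, 216]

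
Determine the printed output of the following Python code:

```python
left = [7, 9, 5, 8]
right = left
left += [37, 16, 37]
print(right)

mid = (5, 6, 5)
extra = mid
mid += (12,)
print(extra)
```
[7, 9, 5, 8, 37, 16, 37]
(5, 6, 5)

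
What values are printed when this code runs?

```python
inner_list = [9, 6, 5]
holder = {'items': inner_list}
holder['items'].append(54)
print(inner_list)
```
[9, 6, 5, 54]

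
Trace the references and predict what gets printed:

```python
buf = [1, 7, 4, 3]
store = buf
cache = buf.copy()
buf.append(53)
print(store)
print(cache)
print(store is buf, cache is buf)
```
[1, 7, 4, 3, 53]
[1, 7, 4, 3]
True False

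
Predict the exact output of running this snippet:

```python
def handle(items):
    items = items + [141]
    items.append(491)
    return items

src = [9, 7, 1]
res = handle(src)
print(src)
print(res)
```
[9, 7, 1]
[9, 7, 1, 141, 491]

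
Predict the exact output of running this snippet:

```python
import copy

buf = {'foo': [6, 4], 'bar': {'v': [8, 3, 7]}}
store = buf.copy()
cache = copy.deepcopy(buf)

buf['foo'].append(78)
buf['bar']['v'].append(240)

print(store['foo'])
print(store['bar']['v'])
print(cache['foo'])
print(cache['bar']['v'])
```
[6, 4, 78]
[8, 3, 7, 240]
[6, 4]
[8, 3, 7]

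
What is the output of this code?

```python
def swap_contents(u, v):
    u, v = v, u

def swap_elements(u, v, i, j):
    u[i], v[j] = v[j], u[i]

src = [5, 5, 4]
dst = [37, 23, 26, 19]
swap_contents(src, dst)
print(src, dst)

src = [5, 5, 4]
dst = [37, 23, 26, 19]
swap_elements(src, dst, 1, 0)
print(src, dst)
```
[5, 5, 4] [37, 23, 26, 19]
[5, 37, 4] [5, 23, 26, 19]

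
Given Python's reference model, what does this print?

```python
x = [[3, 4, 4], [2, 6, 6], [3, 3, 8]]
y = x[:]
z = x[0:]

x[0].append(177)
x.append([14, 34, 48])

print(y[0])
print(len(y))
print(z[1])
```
[3, 4, 4, 177]
3
[2, 6, 6]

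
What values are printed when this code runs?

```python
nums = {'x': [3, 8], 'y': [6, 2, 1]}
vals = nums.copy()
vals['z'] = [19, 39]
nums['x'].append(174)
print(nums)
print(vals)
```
{'x': [3, 8, 174], 'y': [6, 2, 1]}
{'x': [3, 8, 174], 'y': [6, 2, 1], 'z': [19, 39]}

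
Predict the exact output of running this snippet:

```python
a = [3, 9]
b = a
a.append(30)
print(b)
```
[3, 9, 30]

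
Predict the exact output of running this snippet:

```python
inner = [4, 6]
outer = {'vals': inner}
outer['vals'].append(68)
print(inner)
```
[4, 6, 68]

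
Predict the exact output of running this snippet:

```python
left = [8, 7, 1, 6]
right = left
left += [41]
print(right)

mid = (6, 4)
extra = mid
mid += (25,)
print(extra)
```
[8, 7, 1, 6, 41]
(6, 4)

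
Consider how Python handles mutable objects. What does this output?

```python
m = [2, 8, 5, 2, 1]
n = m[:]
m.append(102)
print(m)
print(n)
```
[2, 8, 5, 2, 1, 102]
[2, 8, 5, 2, 1]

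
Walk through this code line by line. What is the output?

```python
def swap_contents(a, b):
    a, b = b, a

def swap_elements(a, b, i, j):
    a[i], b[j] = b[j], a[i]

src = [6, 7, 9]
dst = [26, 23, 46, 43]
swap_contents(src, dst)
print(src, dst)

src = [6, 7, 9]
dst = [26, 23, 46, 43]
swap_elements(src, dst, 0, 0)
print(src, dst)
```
[6, 7, 9] [26, 23, 46, 43]
[26, 7, 9] [6, 23, 46, 43]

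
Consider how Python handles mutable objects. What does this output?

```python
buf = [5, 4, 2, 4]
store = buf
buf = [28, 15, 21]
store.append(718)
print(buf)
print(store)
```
[28, 15, 21]
[5, 4, 2, 4, 718]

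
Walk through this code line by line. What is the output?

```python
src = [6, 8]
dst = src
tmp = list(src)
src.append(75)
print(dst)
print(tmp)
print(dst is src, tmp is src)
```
[6, 8, 75]
[6, 8]
True False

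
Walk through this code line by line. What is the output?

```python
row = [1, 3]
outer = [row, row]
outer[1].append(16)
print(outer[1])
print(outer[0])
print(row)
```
[1, 3, 16]
[1, 3, 16]
[1, 3, 16]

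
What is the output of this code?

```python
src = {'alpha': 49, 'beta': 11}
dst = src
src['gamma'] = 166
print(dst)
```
{'alpha': 49, 'beta': 11, 'gamma': 166}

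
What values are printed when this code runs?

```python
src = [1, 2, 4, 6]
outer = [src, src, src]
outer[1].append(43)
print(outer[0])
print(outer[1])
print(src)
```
[1, 2, 4, 6, 43]
[1, 2, 4, 6, 43]
[1, 2, 4, 6, 43]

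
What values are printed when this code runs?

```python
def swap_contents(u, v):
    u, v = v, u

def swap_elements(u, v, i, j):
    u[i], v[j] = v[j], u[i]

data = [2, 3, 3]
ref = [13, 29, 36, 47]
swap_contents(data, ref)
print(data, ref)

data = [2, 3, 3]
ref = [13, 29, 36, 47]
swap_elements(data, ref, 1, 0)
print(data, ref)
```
[2, 3, 3] [13, 29, 36, 47]
[2, 13, 3] [3, 29, 36, 47]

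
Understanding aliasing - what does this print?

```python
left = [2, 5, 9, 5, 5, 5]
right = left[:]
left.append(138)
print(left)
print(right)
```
[2, 5, 9, 5, 5, 5, 138]
[2, 5, 9, 5, 5, 5]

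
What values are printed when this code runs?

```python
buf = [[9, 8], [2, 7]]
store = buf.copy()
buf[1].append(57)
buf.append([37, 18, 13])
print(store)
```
[[9, 8], [2, 7, 57]]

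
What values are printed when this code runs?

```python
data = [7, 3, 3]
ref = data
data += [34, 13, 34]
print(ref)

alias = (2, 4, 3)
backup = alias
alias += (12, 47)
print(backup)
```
[7, 3, 3, 34, 13, 34]
(2, 4, 3)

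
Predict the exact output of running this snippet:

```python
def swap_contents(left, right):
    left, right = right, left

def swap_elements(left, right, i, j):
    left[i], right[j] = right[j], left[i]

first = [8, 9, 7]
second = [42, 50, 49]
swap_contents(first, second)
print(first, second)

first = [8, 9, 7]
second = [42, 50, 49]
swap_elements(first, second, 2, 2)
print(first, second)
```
[8, 9, 7] [42, 50, 49]
[8, 9, 49] [42, 50, 7]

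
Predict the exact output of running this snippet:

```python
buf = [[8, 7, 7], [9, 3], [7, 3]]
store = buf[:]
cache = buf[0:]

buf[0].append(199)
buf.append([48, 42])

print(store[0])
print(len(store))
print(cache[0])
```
[8, 7, 7, 199]
3
[8, 7, 7, 199]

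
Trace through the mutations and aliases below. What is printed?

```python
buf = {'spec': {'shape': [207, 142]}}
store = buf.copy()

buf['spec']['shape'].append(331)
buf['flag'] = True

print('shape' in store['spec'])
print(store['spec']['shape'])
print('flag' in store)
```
True
[207, 142, 331]
False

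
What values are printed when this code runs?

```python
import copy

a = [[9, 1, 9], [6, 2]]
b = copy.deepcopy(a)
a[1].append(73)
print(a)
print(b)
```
[[9, 1, 9], [6, 2, 73]]
[[9, 1, 9], [6, 2]]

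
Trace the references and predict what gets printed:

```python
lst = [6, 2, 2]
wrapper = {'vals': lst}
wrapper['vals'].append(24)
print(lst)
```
[6, 2, 2, 24]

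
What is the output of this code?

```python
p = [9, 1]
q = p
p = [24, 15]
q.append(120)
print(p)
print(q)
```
[24, 15]
[9, 1, 120]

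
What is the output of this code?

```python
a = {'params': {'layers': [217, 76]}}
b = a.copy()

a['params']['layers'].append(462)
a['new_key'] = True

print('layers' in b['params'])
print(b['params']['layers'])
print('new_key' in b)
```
True
[217, 76, 462]
False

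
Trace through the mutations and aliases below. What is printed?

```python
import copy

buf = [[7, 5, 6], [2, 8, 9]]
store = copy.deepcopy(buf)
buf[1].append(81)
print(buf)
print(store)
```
[[7, 5, 6], [2, 8, 9, 81]]
[[7, 5, 6], [2, 8, 9]]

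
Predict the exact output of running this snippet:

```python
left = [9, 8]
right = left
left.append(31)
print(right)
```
[9, 8, 31]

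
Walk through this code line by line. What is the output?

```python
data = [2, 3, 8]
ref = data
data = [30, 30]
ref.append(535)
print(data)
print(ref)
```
[30, 30]
[2, 3, 8, 535]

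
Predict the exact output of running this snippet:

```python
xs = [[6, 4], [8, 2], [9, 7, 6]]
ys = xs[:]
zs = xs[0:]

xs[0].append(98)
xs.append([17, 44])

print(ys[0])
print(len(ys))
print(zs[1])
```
[6, 4, 98]
3
[8, 2]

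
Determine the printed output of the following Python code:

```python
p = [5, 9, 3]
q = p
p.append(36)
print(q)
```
[5, 9, 3, 36]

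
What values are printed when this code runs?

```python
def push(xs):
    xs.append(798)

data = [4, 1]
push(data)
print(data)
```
[4, 1, 798]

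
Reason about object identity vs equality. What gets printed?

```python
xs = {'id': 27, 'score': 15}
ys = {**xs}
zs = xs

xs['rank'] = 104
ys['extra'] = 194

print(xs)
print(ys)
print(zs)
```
{'id': 27, 'score': 15, 'rank': 104}
{'id': 27, 'score': 15, 'extra': 194}
{'id': 27, 'score': 15, 'rank': 104}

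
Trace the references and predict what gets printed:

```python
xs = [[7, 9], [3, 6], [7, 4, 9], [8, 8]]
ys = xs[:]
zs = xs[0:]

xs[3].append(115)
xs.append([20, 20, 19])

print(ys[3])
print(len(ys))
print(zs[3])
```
[8, 8, 115]
4
[8, 8, 115]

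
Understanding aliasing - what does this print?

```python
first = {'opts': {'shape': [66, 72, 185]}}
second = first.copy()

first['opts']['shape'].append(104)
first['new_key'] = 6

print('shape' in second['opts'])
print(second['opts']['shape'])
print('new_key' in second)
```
True
[66, 72, 185, 104]
False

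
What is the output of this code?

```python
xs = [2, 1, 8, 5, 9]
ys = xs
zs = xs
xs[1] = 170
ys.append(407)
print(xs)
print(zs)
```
[2, 170, 8, 5, 9, 407]
[2, 170, 8, 5, 9, 407]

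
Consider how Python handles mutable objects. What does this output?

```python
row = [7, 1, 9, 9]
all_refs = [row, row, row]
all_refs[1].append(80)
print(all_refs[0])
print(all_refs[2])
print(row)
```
[7, 1, 9, 9, 80]
[7, 1, 9, 9, 80]
[7, 1, 9, 9, 80]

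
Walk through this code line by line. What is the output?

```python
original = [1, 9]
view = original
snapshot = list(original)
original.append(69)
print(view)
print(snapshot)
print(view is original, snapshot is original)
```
[1, 9, 69]
[1, 9]
True False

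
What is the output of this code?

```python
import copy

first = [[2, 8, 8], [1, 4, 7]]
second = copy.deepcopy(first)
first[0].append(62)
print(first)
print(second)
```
[[2, 8, 8, 62], [1, 4, 7]]
[[2, 8, 8], [1, 4, 7]]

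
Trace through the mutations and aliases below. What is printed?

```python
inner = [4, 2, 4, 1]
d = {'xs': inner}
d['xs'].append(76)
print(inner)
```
[4, 2, 4, 1, 76]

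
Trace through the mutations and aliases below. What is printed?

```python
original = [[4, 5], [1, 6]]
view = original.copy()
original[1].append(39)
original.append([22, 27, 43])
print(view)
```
[[4, 5], [1, 6, 39]]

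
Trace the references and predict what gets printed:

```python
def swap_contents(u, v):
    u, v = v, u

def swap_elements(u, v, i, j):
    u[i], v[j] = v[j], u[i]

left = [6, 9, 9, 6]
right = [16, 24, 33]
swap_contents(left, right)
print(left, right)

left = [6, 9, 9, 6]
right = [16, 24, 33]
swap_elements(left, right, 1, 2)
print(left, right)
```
[6, 9, 9, 6] [16, 24, 33]
[6, 33, 9, 6] [16, 24, 9]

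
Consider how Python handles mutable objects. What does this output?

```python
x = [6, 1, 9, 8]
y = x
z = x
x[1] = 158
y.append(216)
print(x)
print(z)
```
[6, 158, 9, 8, 216]
[6, 158, 9, 8, 216]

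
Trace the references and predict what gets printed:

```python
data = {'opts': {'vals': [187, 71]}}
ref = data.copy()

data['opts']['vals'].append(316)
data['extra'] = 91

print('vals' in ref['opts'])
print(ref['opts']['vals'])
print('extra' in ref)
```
True
[187, 71, 316]
False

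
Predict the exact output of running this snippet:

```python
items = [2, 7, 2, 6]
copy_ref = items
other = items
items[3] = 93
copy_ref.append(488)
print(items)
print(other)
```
[2, 7, 2, 93, 488]
[2, 7, 2, 93, 488]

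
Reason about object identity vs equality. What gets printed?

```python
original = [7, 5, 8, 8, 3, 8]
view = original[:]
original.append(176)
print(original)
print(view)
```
[7, 5, 8, 8, 3, 8, 176]
[7, 5, 8, 8, 3, 8]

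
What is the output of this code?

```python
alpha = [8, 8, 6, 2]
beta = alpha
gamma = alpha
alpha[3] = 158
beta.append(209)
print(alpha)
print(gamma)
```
[8, 8, 6, 158, 209]
[8, 8, 6, 158, 209]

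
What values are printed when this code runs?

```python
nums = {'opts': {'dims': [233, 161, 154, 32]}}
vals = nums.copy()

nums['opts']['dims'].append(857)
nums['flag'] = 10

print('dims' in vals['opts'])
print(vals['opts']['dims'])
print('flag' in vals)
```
True
[233, 161, 154, 32, 857]
False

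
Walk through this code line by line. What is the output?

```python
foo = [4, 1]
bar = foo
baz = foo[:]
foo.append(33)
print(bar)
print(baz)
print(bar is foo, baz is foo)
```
[4, 1, 33]
[4, 1]
True False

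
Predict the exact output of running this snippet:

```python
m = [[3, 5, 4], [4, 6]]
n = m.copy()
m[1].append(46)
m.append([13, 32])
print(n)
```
[[3, 5, 4], [4, 6, 46]]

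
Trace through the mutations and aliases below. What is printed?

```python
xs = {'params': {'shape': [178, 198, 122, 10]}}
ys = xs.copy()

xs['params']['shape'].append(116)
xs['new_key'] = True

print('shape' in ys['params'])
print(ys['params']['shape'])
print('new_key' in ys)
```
True
[178, 198, 122, 10, 116]
False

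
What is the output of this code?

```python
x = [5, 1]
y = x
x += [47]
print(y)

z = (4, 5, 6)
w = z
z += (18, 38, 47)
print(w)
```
[5, 1, 47]
(4, 5, 6)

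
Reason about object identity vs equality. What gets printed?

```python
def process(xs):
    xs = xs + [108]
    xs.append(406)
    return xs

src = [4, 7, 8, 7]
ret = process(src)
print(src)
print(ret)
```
[4, 7, 8, 7]
[4, 7, 8, 7, 108, 406]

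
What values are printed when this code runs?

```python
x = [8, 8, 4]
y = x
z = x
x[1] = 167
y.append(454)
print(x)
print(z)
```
[8, 167, 4, 454]
[8, 167, 4, 454]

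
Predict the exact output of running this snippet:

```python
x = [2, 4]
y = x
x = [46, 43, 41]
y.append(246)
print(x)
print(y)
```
[46, 43, 41]
[2, 4, 246]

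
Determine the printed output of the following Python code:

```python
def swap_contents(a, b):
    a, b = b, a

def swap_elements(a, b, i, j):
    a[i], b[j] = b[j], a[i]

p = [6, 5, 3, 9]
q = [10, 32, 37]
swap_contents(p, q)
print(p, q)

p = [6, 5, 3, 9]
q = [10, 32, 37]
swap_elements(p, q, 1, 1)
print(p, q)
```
[6, 5, 3, 9] [10, 32, 37]
[6, 32, 3, 9] [10, 5, 37]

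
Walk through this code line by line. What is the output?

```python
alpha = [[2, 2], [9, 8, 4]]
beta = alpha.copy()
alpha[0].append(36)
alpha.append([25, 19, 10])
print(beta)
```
[[2, 2, 36], [9, 8, 4]]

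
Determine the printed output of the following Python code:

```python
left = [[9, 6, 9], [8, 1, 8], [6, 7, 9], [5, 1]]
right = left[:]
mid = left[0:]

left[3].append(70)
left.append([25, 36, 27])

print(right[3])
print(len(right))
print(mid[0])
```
[5, 1, 70]
4
[9, 6, 9]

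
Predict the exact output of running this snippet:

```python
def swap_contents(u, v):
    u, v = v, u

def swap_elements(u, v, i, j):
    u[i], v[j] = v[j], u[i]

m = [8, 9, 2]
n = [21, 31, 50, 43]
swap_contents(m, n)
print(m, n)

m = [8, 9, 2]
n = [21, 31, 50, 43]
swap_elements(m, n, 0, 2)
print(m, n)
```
[8, 9, 2] [21, 31, 50, 43]
[50, 9, 2] [21, 31, 8, 43]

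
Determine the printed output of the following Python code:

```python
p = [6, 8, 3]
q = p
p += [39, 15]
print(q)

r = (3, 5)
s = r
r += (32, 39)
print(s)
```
[6, 8, 3, 39, 15]
(3, 5)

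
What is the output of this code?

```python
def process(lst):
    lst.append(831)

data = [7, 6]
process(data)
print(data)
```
[7, 6, 831]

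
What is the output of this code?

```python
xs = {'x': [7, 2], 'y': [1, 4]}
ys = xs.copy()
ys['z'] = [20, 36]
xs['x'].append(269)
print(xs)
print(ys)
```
{'x': [7, 2, 269], 'y': [1, 4]}
{'x': [7, 2, 269], 'y': [1, 4], 'z': [20, 36]}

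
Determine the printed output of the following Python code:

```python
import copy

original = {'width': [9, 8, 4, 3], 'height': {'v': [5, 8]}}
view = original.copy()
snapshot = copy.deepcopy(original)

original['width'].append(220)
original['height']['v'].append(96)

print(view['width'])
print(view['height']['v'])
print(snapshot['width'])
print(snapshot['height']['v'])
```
[9, 8, 4, 3, 220]
[5, 8, 96]
[9, 8, 4, 3]
[5, 8]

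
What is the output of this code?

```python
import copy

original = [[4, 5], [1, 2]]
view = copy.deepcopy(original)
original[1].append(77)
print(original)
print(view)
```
[[4, 5], [1, 2, 77]]
[[4, 5], [1, 2]]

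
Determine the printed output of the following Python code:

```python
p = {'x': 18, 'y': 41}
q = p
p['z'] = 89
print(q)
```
{'x': 18, 'y': 41, 'z': 89}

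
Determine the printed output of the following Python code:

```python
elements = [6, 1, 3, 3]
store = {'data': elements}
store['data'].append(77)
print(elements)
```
[6, 1, 3, 3, 77]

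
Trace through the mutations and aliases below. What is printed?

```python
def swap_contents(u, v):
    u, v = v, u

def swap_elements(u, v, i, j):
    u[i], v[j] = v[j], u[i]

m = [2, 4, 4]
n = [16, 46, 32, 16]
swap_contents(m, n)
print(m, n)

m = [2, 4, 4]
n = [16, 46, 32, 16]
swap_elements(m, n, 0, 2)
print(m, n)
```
[2, 4, 4] [16, 46, 32, 16]
[32, 4, 4] [16, 46, 2, 16]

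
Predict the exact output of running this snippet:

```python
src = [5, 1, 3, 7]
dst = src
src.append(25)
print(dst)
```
[5, 1, 3, 7, 25]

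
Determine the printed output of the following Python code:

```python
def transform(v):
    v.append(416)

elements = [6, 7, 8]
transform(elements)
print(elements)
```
[6, 7, 8, 416]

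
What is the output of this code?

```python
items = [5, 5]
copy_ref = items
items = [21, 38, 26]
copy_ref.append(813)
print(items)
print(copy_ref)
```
[21, 38, 26]
[5, 5, 813]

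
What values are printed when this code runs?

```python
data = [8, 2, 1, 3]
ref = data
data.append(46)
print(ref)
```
[8, 2, 1, 3, 46]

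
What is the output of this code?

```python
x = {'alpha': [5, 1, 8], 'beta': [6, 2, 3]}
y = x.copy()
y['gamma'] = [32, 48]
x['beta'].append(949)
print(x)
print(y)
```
{'alpha': [5, 1, 8], 'beta': [6, 2, 3, 949]}
{'alpha': [5, 1, 8], 'beta': [6, 2, 3, 949], 'gamma': [32, 48]}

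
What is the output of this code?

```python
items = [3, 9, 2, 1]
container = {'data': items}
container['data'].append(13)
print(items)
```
[3, 9, 2, 1, 13]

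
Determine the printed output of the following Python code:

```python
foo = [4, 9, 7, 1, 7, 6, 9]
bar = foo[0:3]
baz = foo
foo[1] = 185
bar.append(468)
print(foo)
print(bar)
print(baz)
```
[4, 185, 7, 1, 7, 6, 9]
[4, 9, 7, 468]
[4, 185, 7, 1, 7, 6, 9]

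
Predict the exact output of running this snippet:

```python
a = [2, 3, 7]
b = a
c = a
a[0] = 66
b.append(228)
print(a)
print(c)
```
[66, 3, 7, 228]
[66, 3, 7, 228]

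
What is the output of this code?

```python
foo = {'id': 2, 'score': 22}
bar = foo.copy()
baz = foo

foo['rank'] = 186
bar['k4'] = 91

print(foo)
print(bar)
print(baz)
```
{'id': 2, 'score': 22, 'rank': 186}
{'id': 2, 'score': 22, 'k4': 91}
{'id': 2, 'score': 22, 'rank': 186}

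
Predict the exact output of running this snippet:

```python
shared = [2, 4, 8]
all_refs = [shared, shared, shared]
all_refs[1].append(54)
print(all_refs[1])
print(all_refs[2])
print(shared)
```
[2, 4, 8, 54]
[2, 4, 8, 54]
[2, 4, 8, 54]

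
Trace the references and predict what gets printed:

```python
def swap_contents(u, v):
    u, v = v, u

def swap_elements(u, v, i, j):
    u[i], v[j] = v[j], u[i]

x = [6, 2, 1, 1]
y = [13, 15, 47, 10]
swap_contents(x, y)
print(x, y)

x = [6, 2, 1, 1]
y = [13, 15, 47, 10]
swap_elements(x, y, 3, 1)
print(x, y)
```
[6, 2, 1, 1] [13, 15, 47, 10]
[6, 2, 1, 15] [13, 1, 47, 10]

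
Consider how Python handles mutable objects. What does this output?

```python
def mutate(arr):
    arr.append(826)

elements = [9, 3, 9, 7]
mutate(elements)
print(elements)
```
[9, 3, 9, 7, 826]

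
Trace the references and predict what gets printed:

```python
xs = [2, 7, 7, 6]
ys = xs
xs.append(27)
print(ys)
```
[2, 7, 7, 6, 27]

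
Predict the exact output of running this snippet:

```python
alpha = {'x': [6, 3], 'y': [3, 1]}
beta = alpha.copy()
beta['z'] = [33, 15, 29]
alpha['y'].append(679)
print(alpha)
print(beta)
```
{'x': [6, 3], 'y': [3, 1, 679]}
{'x': [6, 3], 'y': [3, 1, 679], 'z': [33, 15, 29]}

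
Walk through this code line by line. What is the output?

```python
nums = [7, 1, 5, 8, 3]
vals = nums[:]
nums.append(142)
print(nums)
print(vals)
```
[7, 1, 5, 8, 3, 142]
[7, 1, 5, 8, 3]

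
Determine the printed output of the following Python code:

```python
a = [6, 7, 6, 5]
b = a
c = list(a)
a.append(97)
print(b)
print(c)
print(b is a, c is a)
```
[6, 7, 6, 5, 97]
[6, 7, 6, 5]
True False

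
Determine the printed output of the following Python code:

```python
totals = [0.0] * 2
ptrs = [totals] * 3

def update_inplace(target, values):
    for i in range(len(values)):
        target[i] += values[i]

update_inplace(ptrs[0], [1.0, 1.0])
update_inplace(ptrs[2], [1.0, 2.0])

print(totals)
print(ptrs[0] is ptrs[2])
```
[2.0, 3.0]
True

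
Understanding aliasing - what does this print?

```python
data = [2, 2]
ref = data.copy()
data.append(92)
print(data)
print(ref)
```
[2, 2, 92]
[2, 2]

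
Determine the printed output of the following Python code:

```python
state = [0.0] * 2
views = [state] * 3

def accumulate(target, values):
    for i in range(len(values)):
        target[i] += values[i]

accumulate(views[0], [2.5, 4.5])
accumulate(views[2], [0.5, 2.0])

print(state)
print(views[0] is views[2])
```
[3.0, 6.5]
True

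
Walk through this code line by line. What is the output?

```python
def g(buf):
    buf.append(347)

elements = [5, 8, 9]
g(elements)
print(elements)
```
[5, 8, 9, 347]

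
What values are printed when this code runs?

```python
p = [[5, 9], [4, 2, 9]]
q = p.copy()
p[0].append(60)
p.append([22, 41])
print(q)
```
[[5, 9, 60], [4, 2, 9]]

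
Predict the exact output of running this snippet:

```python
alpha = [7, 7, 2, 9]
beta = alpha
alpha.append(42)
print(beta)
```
[7, 7, 2, 9, 42]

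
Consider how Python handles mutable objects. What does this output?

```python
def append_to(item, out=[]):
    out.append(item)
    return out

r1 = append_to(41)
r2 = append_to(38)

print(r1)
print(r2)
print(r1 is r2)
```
[41, 38]
[41, 38]
True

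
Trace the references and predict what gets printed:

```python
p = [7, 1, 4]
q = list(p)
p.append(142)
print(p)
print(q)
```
[7, 1, 4, 142]
[7, 1, 4]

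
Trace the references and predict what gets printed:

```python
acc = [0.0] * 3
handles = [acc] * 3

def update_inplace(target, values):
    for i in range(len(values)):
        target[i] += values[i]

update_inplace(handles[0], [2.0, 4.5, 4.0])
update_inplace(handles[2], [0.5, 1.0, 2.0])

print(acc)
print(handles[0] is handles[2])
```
[2.5, 5.5, 6.0]
True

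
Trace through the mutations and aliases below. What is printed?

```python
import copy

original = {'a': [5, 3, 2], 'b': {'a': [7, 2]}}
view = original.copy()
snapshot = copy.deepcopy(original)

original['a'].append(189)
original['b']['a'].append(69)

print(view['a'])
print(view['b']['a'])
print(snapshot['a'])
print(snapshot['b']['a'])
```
[5, 3, 2, 189]
[7, 2, 69]
[5, 3, 2]
[7, 2]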